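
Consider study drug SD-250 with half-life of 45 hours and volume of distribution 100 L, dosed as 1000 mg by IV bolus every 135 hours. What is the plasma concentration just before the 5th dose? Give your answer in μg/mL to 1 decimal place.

1.4 μg/mL

f = (1/2)^(τ/t½) = (1/2)^(135/45) ≈ 0.1250.
C₀ = D/Vd = 1000/100 ≈ 10.000 μg/mL.
Before the 5th dose, 4 doses have been given. Superposition: Cmin = C₀·(f + f² + … + f^4).
≈ 10.000 × (0.1250 + 0.0156 + 0.0020 + 0.0002) ≈ 10.000 × 0.1428 ≈ 1.428 μg/mL.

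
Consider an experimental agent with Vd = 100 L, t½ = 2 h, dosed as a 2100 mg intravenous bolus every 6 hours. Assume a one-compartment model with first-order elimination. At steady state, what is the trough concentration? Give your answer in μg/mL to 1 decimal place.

τ = 6 h = 3 half-lives, so f = (1/2)^3 = 0.125.
Accumulation ratio R = 1/(1 − f) = 1/0.875 = 8/7.
Single-dose peak C₀ = D/Vd = 2100/100 = 21 μg/mL.
Steady-state peak Cmax,ss = C₀·R = 21 × 8/7 ≈ 24.000 μg/mL.
Steady-state trough Cmin,ss = Cmax,ss·f ≈ 24.000 × 0.125 ≈ 3.000 μg/mL.

3.0 μg/mL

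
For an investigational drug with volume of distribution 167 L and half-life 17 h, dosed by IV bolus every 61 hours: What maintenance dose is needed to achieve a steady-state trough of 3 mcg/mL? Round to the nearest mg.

5525 mg

τ/t½ = 61/17 ≈ 3.5882, so f = (1/2)^(61/17) ≈ 0.083145.
Cmin,ss = (D/Vd)·f/(1−f), so D = Cmin,ss·Vd·(1−f)/f.
D = 3 × 167 × (1−f)/f ≈ 3 × 167 × 11.02718 ≈ 5524.62 mg.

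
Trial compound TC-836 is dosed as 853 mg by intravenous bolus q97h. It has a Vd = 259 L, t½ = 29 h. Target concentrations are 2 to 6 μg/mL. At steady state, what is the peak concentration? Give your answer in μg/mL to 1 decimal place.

k = ln2/t½ = ln2/29 ≈ 0.023902 h⁻¹; fraction remaining f = e^(−kτ) = e^(−0.023902×97) ≈ 0.0984.
At steady state, accumulation factor R = 1/(1 − e^(−kτ)) ≈ 1.1091.
Each bolus raises the concentration by D/Vd = 853/259 ≈ 3.293 μg/mL.
Steady-state peak Cmax,ss = C₀·R ≈ 3.293 × 1.1091 ≈ 3.652 μg/mL.
Peak 3.7 μg/mL vs MTC 6 μg/mL: below toxic threshold.

3.7 μg/mL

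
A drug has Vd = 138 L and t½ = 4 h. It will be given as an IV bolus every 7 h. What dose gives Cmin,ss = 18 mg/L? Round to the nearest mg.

τ/t½ = 7/4 ≈ 1.75, so f = (1/2)^(7/4) ≈ 0.297302.
Cmin,ss = (D/Vd)·f/(1−f), so D = Cmin,ss·Vd·(1−f)/f.
D = 18 × 138 × (1−f)/f ≈ 18 × 138 × 2.36358 ≈ 5871.13 mg.

5871 mg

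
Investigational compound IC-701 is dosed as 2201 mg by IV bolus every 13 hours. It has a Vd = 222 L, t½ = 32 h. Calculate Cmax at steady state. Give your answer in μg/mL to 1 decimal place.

40.4 μg/mL

τ/t½ = 13/32 ≈ 0.40625, so fraction remaining f = (1/2)^(13/32) ≈ 0.7546.
At steady state, accumulation factor R = 1/(1 − e^(−kτ)) ≈ 4.0750.
Single-dose peak C₀ = D/Vd = 2201/222 ≈ 9.914 μg/mL.
Steady-state peak Cmax,ss = C₀·R ≈ 9.914 × 4.0750 ≈ 40.400 μg/mL.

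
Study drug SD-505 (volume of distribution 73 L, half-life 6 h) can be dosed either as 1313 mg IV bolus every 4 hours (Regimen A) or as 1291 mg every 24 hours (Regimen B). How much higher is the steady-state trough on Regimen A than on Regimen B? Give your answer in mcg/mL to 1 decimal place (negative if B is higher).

Regimen A: f = (1/2)^(4/6) ≈ 0.6300; Cmin,ss = (1313/73)·f/(1−f) ≈ 30.625 mcg/mL.
Regimen B: f = (1/2)^(24/6) ≈ 0.0625; Cmin,ss = (1291/73)·f/(1−f) ≈ 1.179 mcg/mL.
Difference ≈ 30.625 − 1.179 ≈ 29.446 mcg/mL.

29.4 mcg/mL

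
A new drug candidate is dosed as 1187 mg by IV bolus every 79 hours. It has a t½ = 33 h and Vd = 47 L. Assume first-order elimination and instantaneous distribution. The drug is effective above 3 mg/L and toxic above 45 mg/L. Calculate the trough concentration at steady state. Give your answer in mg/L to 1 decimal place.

5.9 mg/L

Over one 79-h interval, 79/33 ≈ 2.3939 half-lives elapse, leaving f ≈ 0.1903 of each dose.
Each bolus raises the concentration by D/Vd = 1187/47 ≈ 25.255 mg/L.
Steady-state trough Cmin,ss = C₀·f/(1−f) ≈ 25.255 × 0.1903/0.8097 ≈ 5.936 mg/L.
Trough 5.9 mg/L vs MEC 3 mg/L: adequate.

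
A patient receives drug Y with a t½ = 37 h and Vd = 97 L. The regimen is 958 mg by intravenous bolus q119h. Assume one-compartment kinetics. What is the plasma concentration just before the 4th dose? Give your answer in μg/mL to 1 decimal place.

f = (1/2)^(τ/t½) = (1/2)^(119/37) ≈ 0.1076.
C₀ = D/Vd = 958/97 ≈ 9.876 μg/mL.
Before the 4th dose, 3 doses have been given. Superposition: Cmin = C₀·(f + f² + … + f^3).
≈ 9.876 × (0.1076 + 0.0116 + 0.0012) ≈ 9.876 × 0.1204 ≈ 1.189 μg/mL.

1.2 μg/mL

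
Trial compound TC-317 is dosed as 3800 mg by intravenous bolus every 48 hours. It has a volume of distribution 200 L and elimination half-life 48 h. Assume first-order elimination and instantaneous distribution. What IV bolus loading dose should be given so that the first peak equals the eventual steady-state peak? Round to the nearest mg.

f = (1/2)^(48/48) ≈ 0.500000; accumulation ratio R = 1/(1−f) ≈ 2.00000.
Loading dose to hit Cmax,ss on first dose: D_load = D_maint·R ≈ 3800 × 2.00000 ≈ 7600.00 mg.

7600 mg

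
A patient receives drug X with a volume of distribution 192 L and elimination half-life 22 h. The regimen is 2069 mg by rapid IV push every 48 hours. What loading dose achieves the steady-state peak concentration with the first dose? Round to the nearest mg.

f = (1/2)^(48/22) ≈ 0.220398; accumulation ratio R = 1/(1−f) ≈ 1.28271.
Loading dose to hit Cmax,ss on first dose: D_load = D_maint·R ≈ 2069 × 1.28271 ≈ 2653.93 mg.

2654 mg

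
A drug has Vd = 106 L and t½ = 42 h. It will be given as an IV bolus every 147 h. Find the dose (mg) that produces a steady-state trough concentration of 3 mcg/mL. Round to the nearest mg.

3280 mg

τ/t½ = 147/42 ≈ 3.5, so f = (1/2)^(147/42) ≈ 0.088388.
Cmin,ss = (D/Vd)·f/(1−f), so D = Cmin,ss·Vd·(1−f)/f.
D = 3 × 106 × (1−f)/f ≈ 3 × 106 × 10.31375 ≈ 3279.77 mg.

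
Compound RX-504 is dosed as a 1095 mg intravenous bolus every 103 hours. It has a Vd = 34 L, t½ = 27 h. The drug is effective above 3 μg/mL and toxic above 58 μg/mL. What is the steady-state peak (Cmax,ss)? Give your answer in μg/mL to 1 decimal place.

τ/t½ = 103/27 ≈ 3.8148, so fraction remaining f = (1/2)^(103/27) ≈ 0.0711.
Accumulation ratio R = 1/(1 − f) ≈ 1/0.9289 ≈ 1.0765.
Each bolus raises the concentration by D/Vd = 1095/34 ≈ 32.206 μg/mL.
Steady-state peak Cmax,ss = C₀·R ≈ 32.206 × 1.0765 ≈ 34.670 μg/mL.
Peak 34.7 μg/mL vs MTC 58 μg/mL: below toxic threshold.

34.7 μg/mL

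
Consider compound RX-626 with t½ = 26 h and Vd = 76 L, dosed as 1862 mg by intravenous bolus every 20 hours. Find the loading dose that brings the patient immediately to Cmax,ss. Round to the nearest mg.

f = (1/2)^(20/26) ≈ 0.586730; accumulation ratio R = 1/(1−f) ≈ 2.41973.
Loading dose to hit Cmax,ss on first dose: D_load = D_maint·R ≈ 1862 × 2.41973 ≈ 4505.54 mg.

4506 mg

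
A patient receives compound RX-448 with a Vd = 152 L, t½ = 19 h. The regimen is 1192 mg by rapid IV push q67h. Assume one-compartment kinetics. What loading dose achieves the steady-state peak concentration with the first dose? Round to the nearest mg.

f = (1/2)^(67/19) ≈ 0.086791; accumulation ratio R = 1/(1−f) ≈ 1.09504.
Loading dose to hit Cmax,ss on first dose: D_load = D_maint·R ≈ 1192 × 1.09504 ≈ 1305.29 mg.

1305 mg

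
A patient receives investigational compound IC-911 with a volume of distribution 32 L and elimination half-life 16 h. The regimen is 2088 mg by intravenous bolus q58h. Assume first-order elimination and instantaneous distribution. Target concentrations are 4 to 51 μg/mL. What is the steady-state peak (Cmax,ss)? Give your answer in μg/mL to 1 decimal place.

k = ln2/t½ = ln2/16 ≈ 0.043322 h⁻¹; fraction remaining f = e^(−kτ) = e^(−0.043322×58) ≈ 0.0811.
Accumulation ratio R = 1/(1 − f) ≈ 1/0.9189 ≈ 1.0883.
Each bolus raises the concentration by D/Vd = 2088/32 ≈ 65.250 μg/mL.
Cmax,ss = C₀/(1 − f) ≈ 65.250/0.9189 ≈ 71.009 μg/mL.
Peak 71.0 μg/mL vs MTC 51 μg/mL: exceeds toxic threshold.

71.0 μg/mL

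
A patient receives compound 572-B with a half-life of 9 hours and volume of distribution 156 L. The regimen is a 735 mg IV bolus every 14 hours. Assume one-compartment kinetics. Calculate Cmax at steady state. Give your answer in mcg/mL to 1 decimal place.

τ/t½ = 14/9 ≈ 1.5556, so fraction remaining f = (1/2)^(14/9) ≈ 0.3402.
At steady state, accumulation factor R = 1/(1 − e^(−kτ)) ≈ 1.5156.
Single-dose peak C₀ = D/Vd = 735/156 ≈ 4.712 mcg/mL.
Cmax,ss = C₀/(1 − f) ≈ 4.712/0.6598 ≈ 7.142 mcg/mL.

7.1 mcg/mL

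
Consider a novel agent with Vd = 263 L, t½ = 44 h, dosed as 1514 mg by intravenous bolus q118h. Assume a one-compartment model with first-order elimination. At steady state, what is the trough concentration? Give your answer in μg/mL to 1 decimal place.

1.1 μg/mL

τ/t½ = 118/44 ≈ 2.6818, so fraction remaining f = (1/2)^(118/44) ≈ 0.1558.
Accumulation ratio R = 1/(1 − f) ≈ 1/0.8442 ≈ 1.1846.
Each bolus raises the concentration by D/Vd = 1514/263 ≈ 5.757 μg/mL.
Steady-state peak Cmax,ss = C₀·R ≈ 5.757 × 1.1846 ≈ 6.820 μg/mL.
One interval later, Cmin,ss = Cmax,ss·e^(−kτ) ≈ 6.820 × 0.1558 ≈ 1.063 μg/mL.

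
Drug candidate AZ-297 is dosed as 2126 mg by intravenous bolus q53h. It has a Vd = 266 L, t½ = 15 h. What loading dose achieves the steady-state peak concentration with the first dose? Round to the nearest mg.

f = (1/2)^(53/15) ≈ 0.086370; accumulation ratio R = 1/(1−f) ≈ 1.09453.
Loading dose to hit Cmax,ss on first dose: D_load = D_maint·R ≈ 2126 × 1.09453 ≈ 2326.97 mg.

2327 mg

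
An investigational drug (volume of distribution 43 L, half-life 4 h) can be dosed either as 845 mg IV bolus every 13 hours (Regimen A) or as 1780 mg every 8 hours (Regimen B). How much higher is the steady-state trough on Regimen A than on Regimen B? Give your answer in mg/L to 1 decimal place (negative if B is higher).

-11.5 mg/L

Regimen A: f = (1/2)^(13/4) ≈ 0.1051; Cmin,ss = (845/43)·f/(1−f) ≈ 2.308 mg/L.
Regimen B: f = (1/2)^(8/4) ≈ 0.2500; Cmin,ss = (1780/43)·f/(1−f) ≈ 13.798 mg/L.
Difference ≈ 2.308 − 13.798 ≈ -11.490 mg/L.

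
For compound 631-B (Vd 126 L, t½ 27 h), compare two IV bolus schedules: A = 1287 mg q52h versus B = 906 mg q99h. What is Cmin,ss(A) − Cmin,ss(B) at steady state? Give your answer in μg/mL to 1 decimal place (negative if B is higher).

Regimen A: f = (1/2)^(52/27) ≈ 0.2632; Cmin,ss = (1287/126)·f/(1−f) ≈ 3.649 μg/mL.
Regimen B: f = (1/2)^(99/27) ≈ 0.0787; Cmin,ss = (906/126)·f/(1−f) ≈ 0.614 μg/mL.
Difference ≈ 3.649 − 0.614 ≈ 3.035 μg/mL.

3.0 μg/mL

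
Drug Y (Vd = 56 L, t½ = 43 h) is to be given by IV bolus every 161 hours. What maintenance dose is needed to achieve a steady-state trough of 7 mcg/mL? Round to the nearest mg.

τ/t½ = 161/43 ≈ 3.7442, so f = (1/2)^(161/43) ≈ 0.074626.
Cmin,ss = (D/Vd)·f/(1−f), so D = Cmin,ss·Vd·(1−f)/f.
D = 7 × 56 × (1−f)/f ≈ 7 × 56 × 12.40016 ≈ 4860.86 mg.

4861 mg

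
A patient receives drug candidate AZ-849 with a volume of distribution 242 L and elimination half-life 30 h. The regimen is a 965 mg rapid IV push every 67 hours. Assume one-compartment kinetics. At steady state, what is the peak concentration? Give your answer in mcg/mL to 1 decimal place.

k = ln2/t½ = ln2/30 ≈ 0.023105 h⁻¹; fraction remaining f = e^(−kτ) = e^(−0.023105×67) ≈ 0.2127.
Accumulation ratio R = 1/(1 − f) ≈ 1/0.7873 ≈ 1.2702.
Single-dose peak C₀ = D/Vd = 965/242 ≈ 3.988 mcg/mL.
Steady-state peak Cmax,ss = C₀·R ≈ 3.988 × 1.2702 ≈ 5.066 mcg/mL.

5.1 mcg/mL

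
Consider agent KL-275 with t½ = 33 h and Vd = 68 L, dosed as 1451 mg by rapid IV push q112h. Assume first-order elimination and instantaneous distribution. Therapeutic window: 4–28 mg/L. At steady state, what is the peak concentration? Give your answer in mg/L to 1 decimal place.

23.6 mg/L

k = ln2/t½ = ln2/33 ≈ 0.021004 h⁻¹; fraction remaining f = e^(−kτ) = e^(−0.021004×112) ≈ 0.0951.
At steady state, accumulation factor R = 1/(1 − e^(−kτ)) ≈ 1.1051.
Single-dose peak C₀ = D/Vd = 1451/68 ≈ 21.338 mg/L.
Steady-state peak Cmax,ss = C₀·R ≈ 21.338 × 1.1051 ≈ 23.581 mg/L.
Peak 23.6 mg/L vs MTC 28 mg/L: below toxic threshold.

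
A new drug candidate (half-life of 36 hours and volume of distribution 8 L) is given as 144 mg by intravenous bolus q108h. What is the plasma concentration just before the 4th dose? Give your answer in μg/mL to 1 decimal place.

f = (1/2)^(τ/t½) = (1/2)^(108/36) ≈ 0.1250.
C₀ = D/Vd = 144/8 ≈ 18.000 μg/mL.
Before the 4th dose, 3 doses have been given. Superposition: Cmin = C₀·(f + f² + … + f^3).
≈ 18.000 × (0.1250 + 0.0156 + 0.0020) ≈ 18.000 × 0.1426 ≈ 2.567 μg/mL.

2.6 μg/mL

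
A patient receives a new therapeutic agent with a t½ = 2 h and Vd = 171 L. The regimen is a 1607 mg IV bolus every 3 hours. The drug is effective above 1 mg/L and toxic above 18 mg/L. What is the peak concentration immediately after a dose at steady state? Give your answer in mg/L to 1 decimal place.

14.5 mg/L

Over one 3-h interval, 3/2 ≈ 1.5 half-lives elapse, leaving f ≈ 0.3536 of each dose.
Accumulation ratio R = 1/(1 − f) ≈ 1/0.6464 ≈ 1.5470.
Single-dose peak C₀ = D/Vd = 1607/171 ≈ 9.398 mg/L.
Cmax,ss = C₀/(1 − f) ≈ 9.398/0.6464 ≈ 14.539 mg/L.
Peak 14.5 mg/L vs MTC 18 mg/L: below toxic threshold.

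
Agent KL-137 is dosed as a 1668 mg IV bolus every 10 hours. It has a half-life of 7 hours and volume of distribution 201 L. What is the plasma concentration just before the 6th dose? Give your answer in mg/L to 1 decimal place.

4.9 mg/L

f = (1/2)^(τ/t½) = (1/2)^(10/7) ≈ 0.3715.
C₀ = D/Vd = 1668/201 ≈ 8.299 mg/L.
Before the 6th dose, 5 doses have been given. Superposition: Cmin = C₀·(f + f² + … + f^5).
≈ 8.299 × (0.3715 + 0.1380 + 0.0513 + 0.0190 + 0.0071) ≈ 8.299 × 0.5869 ≈ 4.871 mg/L.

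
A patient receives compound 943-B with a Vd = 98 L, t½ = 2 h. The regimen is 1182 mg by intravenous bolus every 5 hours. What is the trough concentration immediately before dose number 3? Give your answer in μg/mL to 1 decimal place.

2.5 μg/mL

f = (1/2)^(τ/t½) = (1/2)^(5/2) ≈ 0.1768.
C₀ = D/Vd = 1182/98 ≈ 12.061 μg/mL.
Before the 3rd dose, 2 doses have been given. Superposition: Cmin = C₀·(f + f²).
≈ 12.061 × (0.1768 + 0.0313) ≈ 12.061 × 0.2081 ≈ 2.510 μg/mL.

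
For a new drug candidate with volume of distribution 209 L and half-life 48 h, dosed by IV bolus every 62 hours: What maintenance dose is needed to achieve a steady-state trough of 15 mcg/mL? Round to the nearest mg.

4540 mg

τ/t½ = 62/48 ≈ 1.2917, so f = (1/2)^(62/48) ≈ 0.408479.
Cmin,ss = (D/Vd)·f/(1−f), so D = Cmin,ss·Vd·(1−f)/f.
D = 15 × 209 × (1−f)/f ≈ 15 × 209 × 1.44811 ≈ 4539.82 mg.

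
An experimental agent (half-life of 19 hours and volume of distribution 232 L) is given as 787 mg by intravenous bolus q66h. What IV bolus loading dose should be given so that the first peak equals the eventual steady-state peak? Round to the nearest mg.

f = (1/2)^(66/19) ≈ 0.090015; accumulation ratio R = 1/(1−f) ≈ 1.09892.
Loading dose to hit Cmax,ss on first dose: D_load = D_maint·R ≈ 787 × 1.09892 ≈ 864.85 mg.

865 mg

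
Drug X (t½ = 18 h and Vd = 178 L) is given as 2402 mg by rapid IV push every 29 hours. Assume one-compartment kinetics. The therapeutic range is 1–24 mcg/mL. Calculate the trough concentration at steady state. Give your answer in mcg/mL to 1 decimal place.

6.6 mcg/mL

Over one 29-h interval, 29/18 ≈ 1.6111 half-lives elapse, leaving f ≈ 0.3273 of each dose.
Each bolus raises the concentration by D/Vd = 2402/178 ≈ 13.494 mcg/mL.
Steady-state trough Cmin,ss = C₀·f/(1−f) ≈ 13.494 × 0.3273/0.6727 ≈ 6.565 mcg/mL.
Trough 6.6 mcg/mL vs MEC 1 mcg/mL: adequate.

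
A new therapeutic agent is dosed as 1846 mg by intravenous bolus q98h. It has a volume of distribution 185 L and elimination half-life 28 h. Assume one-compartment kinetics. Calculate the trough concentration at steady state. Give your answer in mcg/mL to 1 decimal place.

Over one 98-h interval, 98/28 ≈ 3.5 half-lives elapse, leaving f ≈ 0.0884 of each dose.
At steady state, accumulation factor R = 1/(1 − e^(−kτ)) ≈ 1.0970.
Each bolus raises the concentration by D/Vd = 1846/185 ≈ 9.978 mcg/mL.
Cmax,ss = C₀/(1 − f) ≈ 9.978/0.9116 ≈ 10.946 mcg/mL.
One interval later, Cmin,ss = Cmax,ss·e^(−kτ) ≈ 10.946 × 0.0884 ≈ 0.968 mcg/mL.

1.0 mcg/mL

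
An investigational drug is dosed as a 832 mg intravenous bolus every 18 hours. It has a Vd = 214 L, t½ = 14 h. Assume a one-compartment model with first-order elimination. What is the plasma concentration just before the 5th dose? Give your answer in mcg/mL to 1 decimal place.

2.6 mcg/mL

f = (1/2)^(τ/t½) = (1/2)^(18/14) ≈ 0.4102.
C₀ = D/Vd = 832/214 ≈ 3.888 mcg/mL.
Before the 5th dose, 4 doses have been given. Superposition: Cmin = C₀·(f + f² + … + f^4).
≈ 3.888 × (0.4102 + 0.1683 + 0.0690 + 0.0283) ≈ 3.888 × 0.6758 ≈ 2.628 mcg/mL.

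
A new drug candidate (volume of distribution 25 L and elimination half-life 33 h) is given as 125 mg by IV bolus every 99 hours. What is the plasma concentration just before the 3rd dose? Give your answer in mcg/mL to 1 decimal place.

f = (1/2)^(τ/t½) = (1/2)^(99/33) ≈ 0.1250.
C₀ = D/Vd = 125/25 ≈ 5.000 mcg/mL.
Before the 3rd dose, 2 doses have been given. Superposition: Cmin = C₀·(f + f²).
≈ 5.000 × (0.1250 + 0.0156) ≈ 5.000 × 0.1406 ≈ 0.703 mcg/mL.

0.7 mcg/mL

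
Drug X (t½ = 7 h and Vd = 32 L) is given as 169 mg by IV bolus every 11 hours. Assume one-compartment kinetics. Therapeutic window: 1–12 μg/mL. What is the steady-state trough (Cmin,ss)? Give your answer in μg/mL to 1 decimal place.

2.7 μg/mL

Over one 11-h interval, 11/7 ≈ 1.5714 half-lives elapse, leaving f ≈ 0.3365 of each dose.
Accumulation ratio R = 1/(1 − f) ≈ 1/0.6635 ≈ 1.5072.
Each bolus raises the concentration by D/Vd = 169/32 ≈ 5.281 μg/mL.
Steady-state peak Cmax,ss = C₀·R ≈ 5.281 × 1.5072 ≈ 7.960 μg/mL.
One interval later, Cmin,ss = Cmax,ss·e^(−kτ) ≈ 7.960 × 0.3365 ≈ 2.679 μg/mL.
Trough 2.7 μg/mL vs MEC 1 μg/mL: adequate.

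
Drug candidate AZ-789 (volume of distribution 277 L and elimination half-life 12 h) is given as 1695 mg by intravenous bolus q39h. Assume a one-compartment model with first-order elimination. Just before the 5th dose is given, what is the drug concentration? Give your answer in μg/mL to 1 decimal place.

f = (1/2)^(τ/t½) = (1/2)^(39/12) ≈ 0.1051.
C₀ = D/Vd = 1695/277 ≈ 6.119 μg/mL.
Before the 5th dose, 4 doses have been given. Superposition: Cmin = C₀·(f + f² + … + f^4).
≈ 6.119 × (0.1051 + 0.0110 + 0.0012 + 0.0001) ≈ 6.119 × 0.1174 ≈ 0.718 μg/mL.

0.7 μg/mL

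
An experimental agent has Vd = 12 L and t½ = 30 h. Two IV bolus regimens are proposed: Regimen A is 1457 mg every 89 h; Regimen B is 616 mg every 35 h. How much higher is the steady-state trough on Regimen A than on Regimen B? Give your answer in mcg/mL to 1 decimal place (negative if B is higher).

Regimen A: f = (1/2)^(89/30) ≈ 0.1279; Cmin,ss = (1457/12)·f/(1−f) ≈ 17.807 mcg/mL.
Regimen B: f = (1/2)^(35/30) ≈ 0.4454; Cmin,ss = (616/12)·f/(1−f) ≈ 41.226 mcg/mL.
Difference ≈ 17.807 − 41.226 ≈ -23.419 mcg/mL.

-23.4 mcg/mL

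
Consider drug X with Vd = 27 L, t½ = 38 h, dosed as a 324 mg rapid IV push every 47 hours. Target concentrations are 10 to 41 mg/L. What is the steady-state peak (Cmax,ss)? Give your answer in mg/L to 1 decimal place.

20.8 mg/L

Over one 47-h interval, 47/38 ≈ 1.2368 half-lives elapse, leaving f ≈ 0.4243 of each dose.
At steady state, accumulation factor R = 1/(1 − e^(−kτ)) ≈ 1.7370.
Each bolus raises the concentration by D/Vd = 324/27 ≈ 12.000 mg/L.
Steady-state peak Cmax,ss = C₀·R ≈ 12.000 × 1.7370 ≈ 20.844 mg/L.
Peak 20.8 mg/L vs MTC 41 mg/L: below toxic threshold.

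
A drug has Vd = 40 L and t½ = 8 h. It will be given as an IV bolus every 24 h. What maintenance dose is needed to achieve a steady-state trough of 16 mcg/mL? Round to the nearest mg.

4480 mg

τ/t½ = 24/8 ≈ 3, so f = (1/2)^(24/8) ≈ 0.125000.
Cmin,ss = (D/Vd)·f/(1−f), so D = Cmin,ss·Vd·(1−f)/f.
D = 16 × 40 × (1−f)/f ≈ 16 × 40 × 7.00000 ≈ 4480.00 mg.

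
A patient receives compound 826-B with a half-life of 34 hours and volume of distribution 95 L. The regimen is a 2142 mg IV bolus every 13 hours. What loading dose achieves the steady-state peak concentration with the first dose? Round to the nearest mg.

f = (1/2)^(13/34) ≈ 0.767185; accumulation ratio R = 1/(1−f) ≈ 4.29526.
Loading dose to hit Cmax,ss on first dose: D_load = D_maint·R ≈ 2142 × 4.29526 ≈ 9200.45 mg.

9200 mg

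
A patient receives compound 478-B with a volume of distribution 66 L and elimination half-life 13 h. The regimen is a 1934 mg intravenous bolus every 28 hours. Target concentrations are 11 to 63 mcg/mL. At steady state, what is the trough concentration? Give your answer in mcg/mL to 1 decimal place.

k = ln2/t½ = ln2/13 ≈ 0.053319 h⁻¹; fraction remaining f = e^(−kτ) = e^(−0.053319×28) ≈ 0.2247.
Accumulation ratio R = 1/(1 − f) ≈ 1/0.7753 ≈ 1.2898.
Single-dose peak C₀ = D/Vd = 1934/66 ≈ 29.303 mcg/mL.
Steady-state peak Cmax,ss = C₀·R ≈ 29.303 × 1.2898 ≈ 37.795 mcg/mL.
One interval later, Cmin,ss = Cmax,ss·e^(−kτ) ≈ 37.795 × 0.2247 ≈ 8.493 mcg/mL.
Trough 8.5 mcg/mL vs MEC 11 mcg/mL: subtherapeutic.

8.5 mcg/mL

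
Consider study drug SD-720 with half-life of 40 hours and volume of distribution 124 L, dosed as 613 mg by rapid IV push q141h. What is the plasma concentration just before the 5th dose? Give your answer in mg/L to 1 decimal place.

0.5 mg/L

f = (1/2)^(τ/t½) = (1/2)^(141/40) ≈ 0.0869.
C₀ = D/Vd = 613/124 ≈ 4.944 mg/L.
Before the 5th dose, 4 doses have been given. Superposition: Cmin = C₀·(f + f² + … + f^4).
≈ 4.944 × (0.0869 + 0.0076 + 0.0007 + 0.0001) ≈ 4.944 × 0.0953 ≈ 0.471 mg/L.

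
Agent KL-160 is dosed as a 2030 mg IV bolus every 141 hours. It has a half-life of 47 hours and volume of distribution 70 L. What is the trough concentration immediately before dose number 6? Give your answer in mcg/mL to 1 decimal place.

f = (1/2)^(τ/t½) = (1/2)^(141/47) ≈ 0.1250.
C₀ = D/Vd = 2030/70 ≈ 29.000 mcg/mL.
Before the 6th dose, 5 doses have been given. Superposition: Cmin = C₀·(f + f² + … + f^5).
≈ 29.000 × (0.1250 + 0.0156 + 0.0020 + 0.0002 + 0.0000) ≈ 29.000 × 0.1428 ≈ 4.141 mcg/mL.

4.1 mcg/mL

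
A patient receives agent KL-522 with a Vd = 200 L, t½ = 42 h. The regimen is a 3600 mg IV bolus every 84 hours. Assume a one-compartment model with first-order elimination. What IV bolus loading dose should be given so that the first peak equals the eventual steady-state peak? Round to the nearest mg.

4800 mg

f = (1/2)^(84/42) ≈ 0.250000; accumulation ratio R = 1/(1−f) ≈ 1.33333.
Loading dose to hit Cmax,ss on first dose: D_load = D_maint·R ≈ 3600 × 1.33333 ≈ 4799.99 mg.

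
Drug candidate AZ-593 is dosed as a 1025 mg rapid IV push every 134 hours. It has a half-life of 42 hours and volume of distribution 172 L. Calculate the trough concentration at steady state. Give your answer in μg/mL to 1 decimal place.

Over one 134-h interval, 134/42 ≈ 3.1905 half-lives elapse, leaving f ≈ 0.1095 of each dose.
Accumulation ratio R = 1/(1 − f) ≈ 1/0.8905 ≈ 1.1230.
Single-dose peak C₀ = D/Vd = 1025/172 ≈ 5.959 μg/mL.
Steady-state peak Cmax,ss = C₀·R ≈ 5.959 × 1.1230 ≈ 6.692 μg/mL.
One interval later, Cmin,ss = Cmax,ss·e^(−kτ) ≈ 6.692 × 0.1095 ≈ 0.733 μg/mL.

0.7 μg/mL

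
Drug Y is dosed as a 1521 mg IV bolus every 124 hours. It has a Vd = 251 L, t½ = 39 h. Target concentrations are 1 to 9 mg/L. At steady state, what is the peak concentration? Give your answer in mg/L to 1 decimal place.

τ/t½ = 124/39 ≈ 3.1795, so fraction remaining f = (1/2)^(124/39) ≈ 0.1104.
At steady state, accumulation factor R = 1/(1 − e^(−kτ)) ≈ 1.1241.
Each bolus raises the concentration by D/Vd = 1521/251 ≈ 6.060 mg/L.
Cmax,ss = C₀/(1 − f) ≈ 6.060/0.8896 ≈ 6.812 mg/L.
Peak 6.8 mg/L vs MTC 9 mg/L: below toxic threshold.

6.8 mg/L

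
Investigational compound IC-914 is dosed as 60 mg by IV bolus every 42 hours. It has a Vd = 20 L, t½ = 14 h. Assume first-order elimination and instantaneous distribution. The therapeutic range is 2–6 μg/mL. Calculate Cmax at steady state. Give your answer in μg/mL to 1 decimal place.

The dosing interval is 3 half-lives, so f = 2^(−3) = 0.125.
At steady state, R = 1/(1 − 0.125) = 8/7.
Single-dose peak C₀ = D/Vd = 60/20 = 3 μg/mL.
Steady-state peak Cmax,ss = C₀·R = 3 × 8/7 ≈ 3.429 μg/mL.
Peak 3.4 μg/mL vs MTC 6 μg/mL: below toxic threshold.

3.4 μg/mL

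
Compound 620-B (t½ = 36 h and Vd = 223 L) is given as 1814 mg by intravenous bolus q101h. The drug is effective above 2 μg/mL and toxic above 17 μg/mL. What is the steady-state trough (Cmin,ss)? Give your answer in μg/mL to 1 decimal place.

k = ln2/t½ = ln2/36 ≈ 0.019254 h⁻¹; fraction remaining f = e^(−kτ) = e^(−0.019254×101) ≈ 0.1430.
At steady state, accumulation factor R = 1/(1 − e^(−kτ)) ≈ 1.1669.
Single-dose peak C₀ = D/Vd = 1814/223 ≈ 8.135 μg/mL.
Steady-state peak Cmax,ss = C₀·R ≈ 8.135 × 1.1669 ≈ 9.493 μg/mL.
One interval later, Cmin,ss = Cmax,ss·e^(−kτ) ≈ 9.493 × 0.1430 ≈ 1.357 μg/mL.
Trough 1.4 μg/mL vs MEC 2 μg/mL: subtherapeutic.

1.4 μg/mL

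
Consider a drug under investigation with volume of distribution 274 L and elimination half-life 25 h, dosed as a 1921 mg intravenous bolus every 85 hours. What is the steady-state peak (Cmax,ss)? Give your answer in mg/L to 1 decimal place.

τ/t½ = 85/25 ≈ 3.4, so fraction remaining f = (1/2)^(85/25) ≈ 0.0947.
Accumulation ratio R = 1/(1 − f) ≈ 1/0.9053 ≈ 1.1046.
Single-dose peak C₀ = D/Vd = 1921/274 ≈ 7.011 mg/L.
Steady-state peak Cmax,ss = C₀·R ≈ 7.011 × 1.1046 ≈ 7.744 mg/L.

7.7 mg/L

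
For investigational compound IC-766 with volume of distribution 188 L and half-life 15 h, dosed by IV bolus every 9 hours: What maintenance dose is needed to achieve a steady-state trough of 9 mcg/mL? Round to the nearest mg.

τ/t½ = 9/15 ≈ 0.6, so f = (1/2)^(9/15) ≈ 0.659754.
Cmin,ss = (D/Vd)·f/(1−f), so D = Cmin,ss·Vd·(1−f)/f.
D = 9 × 188 × (1−f)/f ≈ 9 × 188 × 0.51572 ≈ 872.60 mg.

873 mg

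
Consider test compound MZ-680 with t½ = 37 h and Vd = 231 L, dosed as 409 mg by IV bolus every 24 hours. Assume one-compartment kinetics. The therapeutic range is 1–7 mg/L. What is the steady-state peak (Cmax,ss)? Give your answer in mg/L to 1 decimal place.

4.9 mg/L

k = ln2/t½ = ln2/37 ≈ 0.018734 h⁻¹; fraction remaining f = e^(−kτ) = e^(−0.018734×24) ≈ 0.6379.
Accumulation ratio R = 1/(1 − f) ≈ 1/0.3621 ≈ 2.7617.
Single-dose peak C₀ = D/Vd = 409/231 ≈ 1.771 mg/L.
Steady-state peak Cmax,ss = C₀·R ≈ 1.771 × 2.7617 ≈ 4.891 mg/L.
Peak 4.9 mg/L vs MTC 7 mg/L: below toxic threshold.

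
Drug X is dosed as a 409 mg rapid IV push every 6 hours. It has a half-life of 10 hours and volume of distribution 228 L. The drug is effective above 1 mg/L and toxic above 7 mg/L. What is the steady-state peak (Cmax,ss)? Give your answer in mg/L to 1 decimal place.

5.3 mg/L

τ/t½ = 6/10 ≈ 0.6, so fraction remaining f = (1/2)^(6/10) ≈ 0.6598.
At steady state, accumulation factor R = 1/(1 − e^(−kτ)) ≈ 2.9394.
Single-dose peak C₀ = D/Vd = 409/228 ≈ 1.794 mg/L.
Cmax,ss = C₀/(1 − f) ≈ 1.794/0.3402 ≈ 5.273 mg/L.
Peak 5.3 mg/L vs MTC 7 mg/L: below toxic threshold.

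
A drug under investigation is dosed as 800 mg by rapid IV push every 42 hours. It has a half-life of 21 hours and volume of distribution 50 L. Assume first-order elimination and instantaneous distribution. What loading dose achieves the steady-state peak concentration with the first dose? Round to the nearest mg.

1067 mg

f = (1/2)^(42/21) ≈ 0.250000; accumulation ratio R = 1/(1−f) ≈ 1.33333.
Loading dose to hit Cmax,ss on first dose: D_load = D_maint·R ≈ 800 × 1.33333 ≈ 1066.66 mg.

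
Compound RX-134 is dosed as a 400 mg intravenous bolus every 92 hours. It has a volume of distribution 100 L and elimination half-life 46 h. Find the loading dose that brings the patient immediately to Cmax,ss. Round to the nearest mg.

f = (1/2)^(92/46) ≈ 0.250000; accumulation ratio R = 1/(1−f) ≈ 1.33333.
Loading dose to hit Cmax,ss on first dose: D_load = D_maint·R ≈ 400 × 1.33333 ≈ 533.33 mg.

533 mg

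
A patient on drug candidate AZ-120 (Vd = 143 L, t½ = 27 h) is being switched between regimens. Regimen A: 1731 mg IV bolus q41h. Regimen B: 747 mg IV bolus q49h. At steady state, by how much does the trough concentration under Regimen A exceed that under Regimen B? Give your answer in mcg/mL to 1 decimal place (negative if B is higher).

Regimen A: f = (1/2)^(41/27) ≈ 0.3490; Cmin,ss = (1731/143)·f/(1−f) ≈ 6.489 mcg/mL.
Regimen B: f = (1/2)^(49/27) ≈ 0.2842; Cmin,ss = (747/143)·f/(1−f) ≈ 2.074 mcg/mL.
Difference ≈ 6.489 − 2.074 ≈ 4.415 mcg/mL.

4.4 mcg/mL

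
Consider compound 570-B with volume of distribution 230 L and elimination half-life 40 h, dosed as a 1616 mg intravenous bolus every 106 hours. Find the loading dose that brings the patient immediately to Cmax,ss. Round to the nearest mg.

1922 mg

f = (1/2)^(106/40) ≈ 0.159320; accumulation ratio R = 1/(1−f) ≈ 1.18951.
Loading dose to hit Cmax,ss on first dose: D_load = D_maint·R ≈ 1616 × 1.18951 ≈ 1922.25 mg.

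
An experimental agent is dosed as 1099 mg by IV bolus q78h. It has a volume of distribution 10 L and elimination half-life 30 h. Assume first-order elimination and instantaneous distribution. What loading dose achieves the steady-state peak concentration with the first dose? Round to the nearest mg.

1316 mg

f = (1/2)^(78/30) ≈ 0.164938; accumulation ratio R = 1/(1−f) ≈ 1.19752.
Loading dose to hit Cmax,ss on first dose: D_load = D_maint·R ≈ 1099 × 1.19752 ≈ 1316.07 mg.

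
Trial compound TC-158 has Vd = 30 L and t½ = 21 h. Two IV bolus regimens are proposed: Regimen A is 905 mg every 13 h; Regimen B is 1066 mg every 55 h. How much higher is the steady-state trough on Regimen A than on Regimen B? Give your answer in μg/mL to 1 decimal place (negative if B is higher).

49.4 μg/mL

Regimen A: f = (1/2)^(13/21) ≈ 0.6511; Cmin,ss = (905/30)·f/(1−f) ≈ 56.296 μg/mL.
Regimen B: f = (1/2)^(55/21) ≈ 0.1628; Cmin,ss = (1066/30)·f/(1−f) ≈ 6.910 μg/mL.
Difference ≈ 56.296 − 6.910 ≈ 49.386 μg/mL.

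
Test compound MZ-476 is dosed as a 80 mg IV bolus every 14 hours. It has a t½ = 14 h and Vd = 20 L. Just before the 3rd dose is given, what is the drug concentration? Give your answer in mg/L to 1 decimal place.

f = (1/2)^(τ/t½) = (1/2)^(14/14) ≈ 0.5000.
C₀ = D/Vd = 80/20 ≈ 4.000 mg/L.
Before the 3rd dose, 2 doses have been given. Superposition: Cmin = C₀·(f + f²).
≈ 4.000 × (0.5000 + 0.2500) ≈ 4.000 × 0.7500 ≈ 3.000 mg/L.

3.0 mg/L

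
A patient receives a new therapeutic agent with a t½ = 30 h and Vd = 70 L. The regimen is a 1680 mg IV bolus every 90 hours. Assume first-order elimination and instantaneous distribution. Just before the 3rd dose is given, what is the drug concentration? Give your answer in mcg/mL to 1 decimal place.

f = (1/2)^(τ/t½) = (1/2)^(90/30) ≈ 0.1250.
C₀ = D/Vd = 1680/70 ≈ 24.000 mcg/mL.
Before the 3rd dose, 2 doses have been given. Superposition: Cmin = C₀·(f + f²).
≈ 24.000 × (0.1250 + 0.0156) ≈ 24.000 × 0.1406 ≈ 3.374 mcg/mL.

3.4 mcg/mL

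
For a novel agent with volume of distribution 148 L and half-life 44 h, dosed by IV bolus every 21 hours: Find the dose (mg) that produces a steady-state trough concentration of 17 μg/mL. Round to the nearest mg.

987 mg

τ/t½ = 21/44 ≈ 0.47727, so f = (1/2)^(21/44) ≈ 0.718334.
Cmin,ss = (D/Vd)·f/(1−f), so D = Cmin,ss·Vd·(1−f)/f.
D = 17 × 148 × (1−f)/f ≈ 17 × 148 × 0.39211 ≈ 986.55 mg.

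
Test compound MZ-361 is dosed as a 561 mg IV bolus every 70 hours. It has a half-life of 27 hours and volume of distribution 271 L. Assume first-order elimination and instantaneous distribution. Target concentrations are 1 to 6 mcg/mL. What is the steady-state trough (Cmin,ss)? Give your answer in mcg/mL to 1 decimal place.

0.4 mcg/mL

k = ln2/t½ = ln2/27 ≈ 0.025672 h⁻¹; fraction remaining f = e^(−kτ) = e^(−0.025672×70) ≈ 0.1658.
At steady state, accumulation factor R = 1/(1 − e^(−kτ)) ≈ 1.1988.
Each bolus raises the concentration by D/Vd = 561/271 ≈ 2.070 mcg/mL.
Cmax,ss = C₀/(1 − f) ≈ 2.070/0.8342 ≈ 2.481 mcg/mL.
One interval later, Cmin,ss = Cmax,ss·e^(−kτ) ≈ 2.481 × 0.1658 ≈ 0.411 mcg/mL.
Trough 0.4 mcg/mL vs MEC 1 mcg/mL: subtherapeutic.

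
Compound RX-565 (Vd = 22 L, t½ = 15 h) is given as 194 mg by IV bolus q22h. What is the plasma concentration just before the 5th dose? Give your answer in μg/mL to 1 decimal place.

f = (1/2)^(τ/t½) = (1/2)^(22/15) ≈ 0.3618.
C₀ = D/Vd = 194/22 ≈ 8.818 μg/mL.
Before the 5th dose, 4 doses have been given. Superposition: Cmin = C₀·(f + f² + … + f^4).
≈ 8.818 × (0.3618 + 0.1309 + 0.0474 + 0.0171) ≈ 8.818 × 0.5572 ≈ 4.913 μg/mL.

4.9 μg/mL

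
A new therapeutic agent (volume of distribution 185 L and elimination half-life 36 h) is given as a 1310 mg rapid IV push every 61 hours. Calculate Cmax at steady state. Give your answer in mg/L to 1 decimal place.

Over one 61-h interval, 61/36 ≈ 1.6944 half-lives elapse, leaving f ≈ 0.3090 of each dose.
Accumulation ratio R = 1/(1 − f) ≈ 1/0.6910 ≈ 1.4472.
Each bolus raises the concentration by D/Vd = 1310/185 ≈ 7.081 mg/L.
Steady-state peak Cmax,ss = C₀·R ≈ 7.081 × 1.4472 ≈ 10.248 mg/L.

10.2 mg/L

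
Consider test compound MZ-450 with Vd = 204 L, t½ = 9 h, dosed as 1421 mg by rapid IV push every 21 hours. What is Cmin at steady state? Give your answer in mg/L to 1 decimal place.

k = ln2/t½ = ln2/9 ≈ 0.077016 h⁻¹; fraction remaining f = e^(−kτ) = e^(−0.077016×21) ≈ 0.1984.
At steady state, accumulation factor R = 1/(1 − e^(−kτ)) ≈ 1.2475.
Single-dose peak C₀ = D/Vd = 1421/204 ≈ 6.966 mg/L.
Cmax,ss = C₀/(1 − f) ≈ 6.966/0.8016 ≈ 8.690 mg/L.
One interval later, Cmin,ss = Cmax,ss·e^(−kτ) ≈ 8.690 × 0.1984 ≈ 1.724 mg/L.

1.7 mg/L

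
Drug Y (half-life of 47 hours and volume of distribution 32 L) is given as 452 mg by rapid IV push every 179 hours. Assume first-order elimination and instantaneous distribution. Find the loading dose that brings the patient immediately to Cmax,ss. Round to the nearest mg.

487 mg

f = (1/2)^(179/47) ≈ 0.071371; accumulation ratio R = 1/(1−f) ≈ 1.07686.
Loading dose to hit Cmax,ss on first dose: D_load = D_maint·R ≈ 452 × 1.07686 ≈ 486.74 mg.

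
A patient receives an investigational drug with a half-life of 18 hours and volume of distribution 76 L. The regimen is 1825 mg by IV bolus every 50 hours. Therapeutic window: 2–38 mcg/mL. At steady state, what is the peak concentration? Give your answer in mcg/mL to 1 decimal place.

28.1 mcg/mL

Over one 50-h interval, 50/18 ≈ 2.7778 half-lives elapse, leaving f ≈ 0.1458 of each dose.
At steady state, accumulation factor R = 1/(1 − e^(−kτ)) ≈ 1.1707.
Each bolus raises the concentration by D/Vd = 1825/76 ≈ 24.013 mcg/mL.
Steady-state peak Cmax,ss = C₀·R ≈ 24.013 × 1.1707 ≈ 28.112 mcg/mL.
Peak 28.1 mcg/mL vs MTC 38 mcg/mL: below toxic threshold.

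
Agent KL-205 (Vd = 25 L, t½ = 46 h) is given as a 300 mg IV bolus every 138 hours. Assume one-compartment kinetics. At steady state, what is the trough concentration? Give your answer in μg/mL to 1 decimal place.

τ = 138 h = 3 half-lives, so f = (1/2)^3 = 0.125.
Accumulation ratio R = 1/(1 − f) = 1/0.875 = 8/7.
Single-dose peak C₀ = D/Vd = 300/25 = 12 μg/mL.
Steady-state peak Cmax,ss = C₀·R = 12 × 8/7 ≈ 13.714 μg/mL.
Steady-state trough Cmin,ss = Cmax,ss·f ≈ 13.714 × 0.125 ≈ 1.714 μg/mL.

1.7 μg/mL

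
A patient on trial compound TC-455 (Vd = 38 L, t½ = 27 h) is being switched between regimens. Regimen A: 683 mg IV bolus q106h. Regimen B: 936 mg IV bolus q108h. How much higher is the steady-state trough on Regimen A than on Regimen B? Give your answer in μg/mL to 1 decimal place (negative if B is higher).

Regimen A: f = (1/2)^(106/27) ≈ 0.0658; Cmin,ss = (683/38)·f/(1−f) ≈ 1.266 μg/mL.
Regimen B: f = (1/2)^(108/27) ≈ 0.0625; Cmin,ss = (936/38)·f/(1−f) ≈ 1.642 μg/mL.
Difference ≈ 1.266 − 1.642 ≈ -0.376 μg/mL.

-0.4 μg/mL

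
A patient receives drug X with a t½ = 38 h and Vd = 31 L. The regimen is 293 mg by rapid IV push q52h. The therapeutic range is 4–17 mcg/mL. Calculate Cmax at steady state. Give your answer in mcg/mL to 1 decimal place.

k = ln2/t½ = ln2/38 ≈ 0.018241 h⁻¹; fraction remaining f = e^(−kτ) = e^(−0.018241×52) ≈ 0.3873.
Accumulation ratio R = 1/(1 − f) ≈ 1/0.6127 ≈ 1.6321.
Each bolus raises the concentration by D/Vd = 293/31 ≈ 9.452 mcg/mL.
Cmax,ss = C₀/(1 − f) ≈ 9.452/0.6127 ≈ 15.427 mcg/mL.
Peak 15.4 mcg/mL vs MTC 17 mcg/mL: below toxic threshold.

15.4 mcg/mL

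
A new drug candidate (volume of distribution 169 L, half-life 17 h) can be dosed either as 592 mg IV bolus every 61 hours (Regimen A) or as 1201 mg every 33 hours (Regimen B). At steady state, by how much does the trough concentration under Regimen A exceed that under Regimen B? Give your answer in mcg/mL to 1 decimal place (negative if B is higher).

-2.2 mcg/mL

Regimen A: f = (1/2)^(61/17) ≈ 0.0831; Cmin,ss = (592/169)·f/(1−f) ≈ 0.317 mcg/mL.
Regimen B: f = (1/2)^(33/17) ≈ 0.2604; Cmin,ss = (1201/169)·f/(1−f) ≈ 2.502 mcg/mL.
Difference ≈ 0.317 − 2.502 ≈ -2.185 mcg/mL.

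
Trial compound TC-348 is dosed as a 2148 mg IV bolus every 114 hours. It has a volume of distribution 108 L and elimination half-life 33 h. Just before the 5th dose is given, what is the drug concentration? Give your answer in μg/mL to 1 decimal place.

f = (1/2)^(τ/t½) = (1/2)^(114/33) ≈ 0.0912.
C₀ = D/Vd = 2148/108 ≈ 19.889 μg/mL.
Before the 5th dose, 4 doses have been given. Superposition: Cmin = C₀·(f + f² + … + f^4).
≈ 19.889 × (0.0912 + 0.0083 + 0.0008 + 0.0001) ≈ 19.889 × 0.1004 ≈ 1.997 μg/mL.

2.0 μg/mL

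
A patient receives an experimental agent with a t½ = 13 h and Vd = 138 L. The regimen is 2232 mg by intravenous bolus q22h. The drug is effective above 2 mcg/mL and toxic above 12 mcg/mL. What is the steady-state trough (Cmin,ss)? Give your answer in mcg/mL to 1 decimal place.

Over one 22-h interval, 22/13 ≈ 1.6923 half-lives elapse, leaving f ≈ 0.3094 of each dose.
At steady state, accumulation factor R = 1/(1 − e^(−kτ)) ≈ 1.4480.
Each bolus raises the concentration by D/Vd = 2232/138 ≈ 16.174 mcg/mL.
Steady-state peak Cmax,ss = C₀·R ≈ 16.174 × 1.4480 ≈ 23.420 mcg/mL.
Steady-state trough Cmin,ss = Cmax,ss·f ≈ 23.420 × 0.3094 ≈ 7.246 mcg/mL.
Trough 7.2 mcg/mL vs MEC 2 mcg/mL: adequate.

7.2 mcg/mL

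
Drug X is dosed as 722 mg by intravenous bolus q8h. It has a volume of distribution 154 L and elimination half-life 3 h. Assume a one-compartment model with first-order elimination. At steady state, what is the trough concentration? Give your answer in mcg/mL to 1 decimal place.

k = ln2/t½ = ln2/3 ≈ 0.231049 h⁻¹; fraction remaining f = e^(−kτ) = e^(−0.231049×8) ≈ 0.1575.
Accumulation ratio R = 1/(1 − f) ≈ 1/0.8425 ≈ 1.1869.
Each bolus raises the concentration by D/Vd = 722/154 ≈ 4.688 mcg/mL.
Cmax,ss = C₀/(1 − f) ≈ 4.688/0.8425 ≈ 5.564 mcg/mL.
Steady-state trough Cmin,ss = Cmax,ss·f ≈ 5.564 × 0.1575 ≈ 0.876 mcg/mL.

0.9 mcg/mL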